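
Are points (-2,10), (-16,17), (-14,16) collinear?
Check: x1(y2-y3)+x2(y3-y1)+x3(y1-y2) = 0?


-2*(17-16) - 16*(16-10) - 14*(10-17)
= -2 - 96 + 98 = 0

Yes, collinear (determinant = 0)


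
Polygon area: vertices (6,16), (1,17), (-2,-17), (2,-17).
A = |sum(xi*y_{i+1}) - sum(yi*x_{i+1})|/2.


sum(xi*y_{i+1}) = 6*17 + 1*(-17) - 2*(-17) + 2*16 = 151
sum(yi*x_{i+1}) = 16*1 + 17*(-2) - 17*2 - 17*6 = -154
Area = |151 + 154|/2 = 305/2 = 152.5000

152.5000 sq units


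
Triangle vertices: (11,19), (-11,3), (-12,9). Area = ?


11*(3-9) = -66
-11*(9-19) = 110
-12*(19-3) = -192
sum = -148
Area = |-148|/2 = 74.0000

74.0000 sq units


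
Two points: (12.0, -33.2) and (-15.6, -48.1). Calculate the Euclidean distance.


dx = -15.6 - 12.0 = -27.6
dy = -48.1 + 33.2 = -14.9
d = sqrt(761.76 + 222.01) = sqrt(983.77) = 31.3651

31.3651


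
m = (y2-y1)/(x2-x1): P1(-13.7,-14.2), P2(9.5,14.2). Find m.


dy = 14.2 + 14.2 = 28.4
dx = 9.5 + 13.7 = 23.2
m = 28.4/23.2 = 1.2241

m = 1.2241


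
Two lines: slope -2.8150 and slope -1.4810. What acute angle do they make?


m1-m2 = -1.334
1+m1*m2 = 5.169015
tan(theta) = |-1.334/5.169015| = 0.258076
theta = arctan(|-1.334/5.169015|) = 14.4709 degrees (acute angle)

14.4709 degrees


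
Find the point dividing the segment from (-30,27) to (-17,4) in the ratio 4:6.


Px = (4*(-17) + 6*(-30))/10 = -248/10 = -24.8000
Py = (4*4 + 6*27)/10 = 178/10 = 17.8000

P = (-24.8000, 17.8000)


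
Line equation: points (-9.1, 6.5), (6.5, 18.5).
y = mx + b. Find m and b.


m = (12.0)/(15.6) = 0.7692
b = y1 - m*x1 = 6.5 - (12.0*(-9.1))/(15.6) = 6.5 + 7.0000 = 13.5000

y = 0.7692x + 13.5000


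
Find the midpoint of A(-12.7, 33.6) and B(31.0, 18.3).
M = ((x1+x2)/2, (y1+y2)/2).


Mx = (-12.7 + 31.0)/2 = 18.3/2 = 9.1500
My = (33.6 + 18.3)/2 = 51.9/2 = 25.9500

(9.1500, 25.9500)


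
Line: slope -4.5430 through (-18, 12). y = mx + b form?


y - 12 = -4.5430(x + 18)
y = -4.5430x + 12 + 4.5430*(-18)
y = -4.5430x - 69.7740

y = -4.5430x - 69.7740


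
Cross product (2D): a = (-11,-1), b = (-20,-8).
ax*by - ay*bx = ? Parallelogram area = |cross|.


cross = -11*(-8) + 1*(-20) = 88 - 20 = 68
Parallelogram area = |68| = 68

cross = 68, parallelogram area = 68


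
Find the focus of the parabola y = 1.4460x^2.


a = 1.4460
4a = 5.7840
focus = (0, 1/5.7840) = (0, 0.1729)

Focus = (0, 0.1729)


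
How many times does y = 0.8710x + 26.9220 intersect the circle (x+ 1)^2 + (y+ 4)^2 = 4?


Substitute y = 0.8710x + 26.9220: (x+ 1)^2 + (0.8710x+26.9220+ 4)^2 = 4
Expand to Ax^2 + Bx + C = 0, where b-k = 30.922
A = 1+m^2 = 1.758641
B = 2(m(b-k) - h) = 2(0.8710*30.922 + 1) = 55.866124
C = h^2 + (b-k)^2 - r^2 = 1 + 956.170084 - 4 = 953.170084
disc = B^2-4AC = 3121.0238 - 6705.1360 = -3584.1122
disc < 0

0 intersection points


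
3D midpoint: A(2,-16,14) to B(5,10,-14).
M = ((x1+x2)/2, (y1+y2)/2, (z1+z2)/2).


Mx = (2+5)/2 = 3.5000
My = (-16+10)/2 = -3.0000
Mz = (14- 14)/2 = 0

M = (3.5000, -3.0000, 0)


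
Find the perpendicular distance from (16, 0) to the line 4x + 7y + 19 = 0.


|4*16 + 7*0 + 19| = |83| = 83
sqrt(16 + 49) = sqrt(65) = 8.0623
d = 83/sqrt(65) = 10.2949

10.2949


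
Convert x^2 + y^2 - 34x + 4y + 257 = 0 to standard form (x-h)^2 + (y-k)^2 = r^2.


h = -D/2 = 34/2 = 17
k = -E/2 = -4/2 = -2
r^2 = h^2 + k^2 - F = 289 + 4 - 257 = 36
r = 6

Center (17, -2), radius = 6


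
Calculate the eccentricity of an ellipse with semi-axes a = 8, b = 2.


c = sqrt(64-4) = sqrt(60) = 7.7460
e = c/a = sqrt(60)/8 = 0.9682

e = 0.9682


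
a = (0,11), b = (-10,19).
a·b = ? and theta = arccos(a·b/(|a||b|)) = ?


a·b = 0*(-10) + 11*19 = 0 + 209 = 209
|a| = sqrt(0+121) = 11.0000
|b| = sqrt(100+361) = 21.4709
cos(theta) = 209/(sqrt(121)*sqrt(461)) = 209/sqrt(55781) = 0.884918
theta = arccos(209/sqrt(55781)) = 27.7585 degrees

a·b = 209, theta = 27.7585 deg


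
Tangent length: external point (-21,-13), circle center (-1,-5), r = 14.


d = sqrt((-21+ 1)^2 + (-13+ 5)^2) = sqrt(400+64) = 21.5407
L = sqrt(464.0000 - 196) = sqrt(268.0000) = 16.3707

16.3707


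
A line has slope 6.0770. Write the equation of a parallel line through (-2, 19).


Parallel lines have equal slopes.
m2 = 6.0770
b2 = 19 - 6.0770*(-2) = 31.1540

y = 6.0770x + 31.1540


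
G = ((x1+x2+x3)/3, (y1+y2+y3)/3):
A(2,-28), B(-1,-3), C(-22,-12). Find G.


Gx = (2- 1- 22)/3 = -21/3 = -7.0000
Gy = (-28- 3- 12)/3 = -43/3 = -14.3333

G = (-7.0000, -14.3333)


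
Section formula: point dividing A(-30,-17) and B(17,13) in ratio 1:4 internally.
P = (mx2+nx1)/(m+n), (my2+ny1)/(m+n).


Px = (1*17 + 4*(-30))/5 = -103/5 = -20.6000
Py = (1*13 + 4*(-17))/5 = -55/5 = -11.0000

P = (-20.6000, -11.0000)


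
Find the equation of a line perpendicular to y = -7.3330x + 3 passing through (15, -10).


Perpendicular slope = -1/m1 = -1/(-7.3330) = 0.1364
b2 = y0 - m2*x0 = -10 + 15/(-7.3330) = -10 - 2.0455 = -12.0455

y = 0.1364x - 12.0455


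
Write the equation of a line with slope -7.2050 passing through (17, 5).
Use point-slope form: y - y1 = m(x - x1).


y - 5 = -7.2050(x - 17)
y = -7.2050x + 5 + 7.2050*17
y = -7.2050x + 127.4850

y = -7.2050x + 127.4850


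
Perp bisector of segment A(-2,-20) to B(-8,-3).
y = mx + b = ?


Midpoint = (-5, -11.5)
Slope of AB = dy/dx = 17/(-6) = -2.8333
Perp slope = -dx/dy = 6/17 = 0.3529
b = My - (perp slope)*Mx = -11.5 + (-6*(-5))/17 = -11.5 + 1.7647 = -9.7353

y = 0.3529x - 9.7353


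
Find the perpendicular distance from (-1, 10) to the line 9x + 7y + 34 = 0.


|9*(-1) + 7*10 + 34| = |95| = 95
sqrt(81 + 49) = sqrt(130) = 11.4018
d = 95/sqrt(130) = 8.3321

8.3321


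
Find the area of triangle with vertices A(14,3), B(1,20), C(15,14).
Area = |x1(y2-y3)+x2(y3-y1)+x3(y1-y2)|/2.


14*(20-14) = 84
1*(14-3) = 11
15*(3-20) = -255
sum = -160
Area = |-160|/2 = 80.0000

80.0000 sq units


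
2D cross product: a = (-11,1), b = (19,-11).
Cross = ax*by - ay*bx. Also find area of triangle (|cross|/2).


cross = -11*(-11) - 1*19 = 121 - 19 = 102
Triangle area = |102|/2 = 102/2 = 51.0000

cross = 102, triangle area = 51.0000


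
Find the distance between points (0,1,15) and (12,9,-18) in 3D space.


dx=12, dy=8, dz=-33
d = sqrt(144+64+1089) = sqrt(1297) = 36.0139

36.0139


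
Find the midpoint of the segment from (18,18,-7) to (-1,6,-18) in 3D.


Mx = (18- 1)/2 = 8.5000
My = (18+6)/2 = 12.0000
Mz = (-7- 18)/2 = -12.5000

M = (8.5000, 12.0000, -12.5000)


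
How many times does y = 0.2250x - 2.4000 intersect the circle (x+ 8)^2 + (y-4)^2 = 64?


Substitute y = 0.2250x - 2.4000: (x+ 8)^2 + (0.2250x- 2.4000-4)^2 = 64
Expand to Ax^2 + Bx + C = 0, where b-k = -6.4
A = 1+m^2 = 1.050625
B = 2(m(b-k) - h) = 2(0.2250*(-6.4) + 8) = 13.12
C = h^2 + (b-k)^2 - r^2 = 64 + 40.96 - 64 = 40.96
disc = B^2-4AC = 172.1344 - 172.1344 = 0
disc = 0

1 intersection point (tangent)


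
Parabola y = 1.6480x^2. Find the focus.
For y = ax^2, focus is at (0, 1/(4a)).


a = 1.6480
4a = 6.5920
focus = (0, 1/6.5920) = (0, 0.1517)

Focus = (0, 0.1517)


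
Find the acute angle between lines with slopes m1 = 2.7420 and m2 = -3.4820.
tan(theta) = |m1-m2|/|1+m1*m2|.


m1-m2 = 6.224
1+m1*m2 = -8.547644
tan(theta) = |6.224/(-8.547644)| = 0.728154
theta = arctan(|6.224/(-8.547644)|) = 36.0604 degrees (acute angle)

36.0604 degrees


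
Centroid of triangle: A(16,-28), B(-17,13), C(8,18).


Gx = (16- 17+8)/3 = 7/3 = 2.3333
Gy = (-28+13+18)/3 = 3/3 = 1.0000

G = (2.3333, 1.0000)


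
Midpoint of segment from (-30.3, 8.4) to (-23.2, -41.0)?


Mx = (-30.3 - 23.2)/2 = -53.5/2 = -26.7500
My = (8.4 - 41.0)/2 = -32.6/2 = -16.3000

(-26.7500, -16.3000)


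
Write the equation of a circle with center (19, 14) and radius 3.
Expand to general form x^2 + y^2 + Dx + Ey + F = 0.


(x-19)^2 + (y-14)^2 = 3^2
D = -2h = -38, E = -2k = -28
F = h^2+k^2-r^2 = 361+196-9 = 548

x^2 + y^2 - 38x - 28y + 548 = 0


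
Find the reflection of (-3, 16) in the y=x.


Reflection rule for y=x: (y, x)
(-3, 16) -> (16, -3)

(16, -3)


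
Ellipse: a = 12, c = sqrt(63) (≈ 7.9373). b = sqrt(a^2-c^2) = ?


b^2 = 12^2 - (sqrt(63))^2 = 144 - 63 = 81
b = sqrt(81) = 9

b = 9


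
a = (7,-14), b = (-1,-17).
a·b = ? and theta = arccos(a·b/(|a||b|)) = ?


a·b = 7*(-1) - 14*(-17) = -7 + 238 = 231
|a| = sqrt(49+196) = 15.6525
|b| = sqrt(1+289) = 17.0294
cos(theta) = 231/(sqrt(245)*sqrt(290)) = 231/sqrt(71050) = 0.866622
theta = arccos(231/sqrt(71050)) = 29.9315 degrees

a·b = 231, theta = 29.9315 deg


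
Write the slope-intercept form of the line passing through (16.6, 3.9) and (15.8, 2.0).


m = (-1.9)/(-0.8) = 2.3750
b = y1 - m*x1 = 3.9 - (-1.9*16.6)/(-0.8) = 3.9 - 39.4250 = -35.5250

y = 2.3750x - 35.5250


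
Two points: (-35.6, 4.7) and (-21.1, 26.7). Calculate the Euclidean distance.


dx = -21.1 + 35.6 = 14.5
dy = 26.7 - 4.7 = 22.0
d = sqrt(210.25 + 484.0) = sqrt(694.25) = 26.3486

26.3486


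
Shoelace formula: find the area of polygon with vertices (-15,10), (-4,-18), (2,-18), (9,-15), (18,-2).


sum(xi*y_{i+1}) = -15*(-18) - 4*(-18) + 2*(-15) + 9*(-2) + 18*10 = 474
sum(yi*x_{i+1}) = 10*(-4) - 18*2 - 18*9 - 15*18 - 2*(-15) = -478
Area = |474 + 478|/2 = 952/2 = 476.0000

476.0000 sq units


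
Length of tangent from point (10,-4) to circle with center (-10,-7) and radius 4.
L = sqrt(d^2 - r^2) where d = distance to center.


d = sqrt((10+ 10)^2 + (-4+ 7)^2) = sqrt(400+9) = 20.2237
L = sqrt(409.0000 - 16) = sqrt(393.0000) = 19.8242

19.8242


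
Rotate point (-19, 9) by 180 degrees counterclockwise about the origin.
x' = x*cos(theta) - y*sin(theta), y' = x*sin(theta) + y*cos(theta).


cos(180) = -1, sin(180) = 0
x' = -19*(-1) - 9*0 = 19
y' = -19*0 + 9*(-1) = -9

(19, -9)


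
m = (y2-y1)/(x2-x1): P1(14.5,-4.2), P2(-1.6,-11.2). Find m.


dy = -11.2 + 4.2 = -7
dx = -1.6 - 14.5 = -16.1
m = -7/(-16.1) = 0.4348

m = 0.4348


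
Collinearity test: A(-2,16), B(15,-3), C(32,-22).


-2*(-3+ 22) + 15*(-22-16) + 32*(16+ 3)
= -38 - 570 + 608 = 0

Yes, collinear (determinant = 0)


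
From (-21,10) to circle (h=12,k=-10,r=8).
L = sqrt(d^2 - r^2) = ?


d = sqrt((-21-12)^2 + (10+ 10)^2) = sqrt(1089+400) = 38.5876
L = sqrt(1489.0000 - 64) = sqrt(1425.0000) = 37.7492

37.7492


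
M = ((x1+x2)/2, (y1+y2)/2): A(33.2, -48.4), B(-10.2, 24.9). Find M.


Mx = (33.2 - 10.2)/2 = 23/2 = 11.5000
My = (-48.4 + 24.9)/2 = -23.5/2 = -11.7500

(11.5000, -11.7500)


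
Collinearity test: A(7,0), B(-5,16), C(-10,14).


7*(16-14) - 5*(14-0) - 10*(0-16)
= 14 - 70 + 160 = 104

No, not collinear (determinant = 104)


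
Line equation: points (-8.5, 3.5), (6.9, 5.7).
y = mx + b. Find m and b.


m = (2.2)/(15.4) = 0.1429
b = y1 - m*x1 = 3.5 - (2.2*(-8.5))/(15.4) = 3.5 + 1.2143 = 4.7143

y = 0.1429x + 4.7143


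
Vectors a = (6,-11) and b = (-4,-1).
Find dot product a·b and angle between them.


a·b = 6*(-4) - 11*(-1) = -24 + 11 = -13
|a| = sqrt(36+121) = 12.5300
|b| = sqrt(16+1) = 4.1231
cos(theta) = -13/(sqrt(157)*sqrt(17)) = -13/sqrt(2669) = -0.251634
theta = arccos(-13/sqrt(2669)) = 104.5742 degrees

a·b = -13, theta = 104.5742 deg


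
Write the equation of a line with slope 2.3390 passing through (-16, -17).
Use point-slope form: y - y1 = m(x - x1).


y + 17 = 2.3390(x + 16)
y = 2.3390x - 17 - 2.3390*(-16)
y = 2.3390x + 20.4240

y = 2.3390x + 20.4240


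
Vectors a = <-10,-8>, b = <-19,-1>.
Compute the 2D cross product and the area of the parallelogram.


cross = -10*(-1) + 8*(-19) = 10 - 152 = -142
Parallelogram area = |-142| = 142

cross = -142, parallelogram area = 142


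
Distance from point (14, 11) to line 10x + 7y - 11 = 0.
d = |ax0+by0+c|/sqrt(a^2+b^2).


|10*14 + 7*11 - 11| = |206| = 206
sqrt(100 + 49) = sqrt(149) = 12.2066
d = 206/sqrt(149) = 16.8762

16.8762


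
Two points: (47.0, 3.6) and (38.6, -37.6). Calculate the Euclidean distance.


dx = 38.6 - 47.0 = -8.4
dy = -37.6 - 3.6 = -41.2
d = sqrt(70.56 + 1697.44) = sqrt(1768) = 42.0476

42.0476


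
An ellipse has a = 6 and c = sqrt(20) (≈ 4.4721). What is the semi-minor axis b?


b^2 = 6^2 - (sqrt(20))^2 = 36 - 20 = 16
b = sqrt(16) = 4

b = 4


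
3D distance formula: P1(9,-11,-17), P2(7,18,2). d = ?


dx=-2, dy=29, dz=19
d = sqrt(4+841+361) = sqrt(1206) = 34.7275

34.7275


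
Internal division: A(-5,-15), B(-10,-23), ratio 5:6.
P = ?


Px = (5*(-10) + 6*(-5))/11 = -80/11 = -7.2727
Py = (5*(-23) + 6*(-15))/11 = -205/11 = -18.6364

P = (-7.2727, -18.6364)


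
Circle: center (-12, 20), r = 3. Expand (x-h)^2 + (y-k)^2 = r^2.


(x+ 12)^2 + (y-20)^2 = 3^2
D = -2h = 24, E = -2k = -40
F = h^2+k^2-r^2 = 144+400-9 = 535

x^2 + y^2 + 24x - 40y + 535 = 0


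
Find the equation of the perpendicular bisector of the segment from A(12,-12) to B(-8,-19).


Midpoint = (2, -15.5)
Slope of AB = dy/dx = -7/(-20) = 0.3500
Perp slope = -dx/dy = -20/7 = -2.8571
b = My - (perp slope)*Mx = -15.5 + (-20*2)/(-7) = -15.5 + 5.7143 = -9.7857

y = -2.8571x - 9.7857


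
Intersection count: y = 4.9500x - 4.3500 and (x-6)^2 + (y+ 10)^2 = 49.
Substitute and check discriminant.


Substitute y = 4.9500x - 4.3500: (x-6)^2 + (4.9500x- 4.3500+ 10)^2 = 49
Expand to Ax^2 + Bx + C = 0, where b-k = 5.65
A = 1+m^2 = 25.5025
B = 2(m(b-k) - h) = 2(4.9500*5.65 - 6) = 43.935
C = h^2 + (b-k)^2 - r^2 = 36 + 31.9225 - 49 = 18.9225
disc = B^2-4AC = 1930.2842 - 1930.2842 = 0
disc = 0

1 intersection point (tangent)


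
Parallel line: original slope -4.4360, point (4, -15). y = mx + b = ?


Parallel lines have equal slopes.
m2 = -4.4360
b2 = -15 + 4.4360*4 = 2.7440

y = -4.4360x + 2.7440


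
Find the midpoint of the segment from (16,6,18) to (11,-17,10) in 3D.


Mx = (16+11)/2 = 13.5000
My = (6- 17)/2 = -5.5000
Mz = (18+10)/2 = 14.0000

M = (13.5000, -5.5000, 14.0000)


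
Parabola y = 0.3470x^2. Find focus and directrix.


a = 0.3470
1/(4a) = 0.7205
Focus = (0, 0.7205)
Directrix: y = -0.7205

Focus = (0, 0.7205), Directrix: y = -0.7205


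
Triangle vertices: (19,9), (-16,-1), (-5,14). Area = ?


19*(-1-14) = -285
-16*(14-9) = -80
-5*(9+ 1) = -50
sum = -415
Area = |-415|/2 = 207.5000

207.5000 sq units


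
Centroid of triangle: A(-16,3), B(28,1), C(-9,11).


Gx = (-16+28- 9)/3 = 3/3 = 1.0000
Gy = (3+1+11)/3 = 15/3 = 5.0000

G = (1.0000, 5.0000)


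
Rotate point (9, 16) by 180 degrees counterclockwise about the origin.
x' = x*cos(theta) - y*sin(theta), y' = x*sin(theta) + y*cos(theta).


cos(180) = -1, sin(180) = 0
x' = 9*(-1) - 16*0 = -9
y' = 9*0 + 16*(-1) = -16

(-9, -16)


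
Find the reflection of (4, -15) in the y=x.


Reflection rule for y=x: (y, x)
(4, -15) -> (-15, 4)

(-15, 4)


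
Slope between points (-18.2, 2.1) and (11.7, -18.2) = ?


dy = -18.2 - 2.1 = -20.3
dx = 11.7 + 18.2 = 29.9
m = -20.3/29.9 = -0.6789

m = -0.6789


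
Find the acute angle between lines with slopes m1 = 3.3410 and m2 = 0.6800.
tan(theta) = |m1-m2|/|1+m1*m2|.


m1-m2 = 2.661
1+m1*m2 = 3.27188
tan(theta) = |2.661/3.27188| = 0.813294
theta = arctan(|2.661/3.27188|) = 39.1212 degrees (acute angle)

39.1212 degrees


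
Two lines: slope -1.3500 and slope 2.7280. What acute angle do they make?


m1-m2 = -4.078
1+m1*m2 = -2.6828
tan(theta) = |-4.078/(-2.6828)| = 1.520054
theta = arctan(|-4.078/(-2.6828)|) = 56.6602 degrees (acute angle)

56.6602 degrees


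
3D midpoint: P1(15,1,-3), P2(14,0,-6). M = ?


Mx = (15+14)/2 = 14.5000
My = (1+0)/2 = 0.5000
Mz = (-3- 6)/2 = -4.5000

M = (14.5000, 0.5000, -4.5000)


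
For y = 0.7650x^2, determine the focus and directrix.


a = 0.7650
1/(4a) = 0.3268
Focus = (0, 0.3268)
Directrix: y = -0.3268

Focus = (0, 0.3268), Directrix: y = -0.3268


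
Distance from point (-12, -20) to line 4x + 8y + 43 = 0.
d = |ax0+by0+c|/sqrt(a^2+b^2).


|4*(-12) + 8*(-20) + 43| = |-165| = 165
sqrt(16 + 64) = sqrt(80) = 8.9443
d = 165/sqrt(80) = 18.4476

18.4476


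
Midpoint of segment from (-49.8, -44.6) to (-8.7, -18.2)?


Mx = (-49.8 - 8.7)/2 = -58.5/2 = -29.2500
My = (-44.6 - 18.2)/2 = -62.8/2 = -31.4000

(-29.2500, -31.4000)


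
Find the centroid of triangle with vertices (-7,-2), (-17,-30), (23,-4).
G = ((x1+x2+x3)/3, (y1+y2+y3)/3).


Gx = (-7- 17+23)/3 = -1/3 = -0.3333
Gy = (-2- 30- 4)/3 = -36/3 = -12.0000

G = (-0.3333, -12.0000)


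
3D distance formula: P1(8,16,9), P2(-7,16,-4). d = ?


dx=-15, dy=0, dz=-13
d = sqrt(225+0+169) = sqrt(394) = 19.8494

19.8494


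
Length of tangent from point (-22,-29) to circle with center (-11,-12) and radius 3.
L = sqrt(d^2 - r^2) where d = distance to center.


d = sqrt((-22+ 11)^2 + (-29+ 12)^2) = sqrt(121+289) = 20.2485
L = sqrt(410.0000 - 9) = sqrt(401.0000) = 20.0250

20.0250


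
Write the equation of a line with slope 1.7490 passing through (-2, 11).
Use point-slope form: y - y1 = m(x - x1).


y - 11 = 1.7490(x + 2)
y = 1.7490x + 11 - 1.7490*(-2)
y = 1.7490x + 14.4980

y = 1.7490x + 14.4980


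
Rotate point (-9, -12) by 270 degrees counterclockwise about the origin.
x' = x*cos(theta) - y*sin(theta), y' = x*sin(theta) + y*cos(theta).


cos(270) = 0, sin(270) = -1
x' = -9*0 + 12*(-1) = -12
y' = -9*(-1) - 12*0 = 9

(-12, 9)


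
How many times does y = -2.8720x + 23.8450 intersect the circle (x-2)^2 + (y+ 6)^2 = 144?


Substitute y = -2.8720x + 23.8450: (x-2)^2 + (-2.8720x+23.8450+ 6)^2 = 144
Expand to Ax^2 + Bx + C = 0, where b-k = 29.845
A = 1+m^2 = 9.248384
B = 2(m(b-k) - h) = 2(-2.8720*29.845 - 2) = -175.42968
C = h^2 + (b-k)^2 - r^2 = 4 + 890.724025 - 144 = 750.724025
disc = B^2-4AC = 30775.5726 - 27771.9362 = 3003.6364
disc > 0

2 intersection points


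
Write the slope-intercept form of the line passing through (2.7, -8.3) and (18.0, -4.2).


m = (4.1)/(15.3) = 0.2680
b = y1 - m*x1 = -8.3 - (4.1*2.7)/(15.3) = -8.3 - 0.7235 = -9.0235

y = 0.2680x - 9.0235


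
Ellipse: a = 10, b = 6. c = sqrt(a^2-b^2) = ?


c^2 = 10^2 - 6^2 = 100 - 36 = 64
c = sqrt(64) = 8.0000

c = 8.0000


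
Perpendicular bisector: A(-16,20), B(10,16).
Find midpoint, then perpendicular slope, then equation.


Midpoint = (-3, 18)
Slope of AB = dy/dx = -4/26 = -0.1538
Perp slope = -dx/dy = 26/4 = 6.5000
b = My - (perp slope)*Mx = 18 + (26*(-3))/(-4) = 18 + 19.5000 = 37.5000

y = 6.5000x + 37.5000


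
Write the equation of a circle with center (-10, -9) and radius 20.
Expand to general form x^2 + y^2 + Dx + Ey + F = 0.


(x+ 10)^2 + (y+ 9)^2 = 20^2
D = -2h = 20, E = -2k = 18
F = h^2+k^2-r^2 = 100+81-400 = -219

x^2 + y^2 + 20x + 18y - 219 = 0


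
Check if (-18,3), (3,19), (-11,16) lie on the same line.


-18*(19-16) + 3*(16-3) - 11*(3-19)
= -54 + 39 + 176 = 161

No, not collinear (determinant = 161)


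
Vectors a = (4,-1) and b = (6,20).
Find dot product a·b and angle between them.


a·b = 4*6 - 1*20 = 24 - 20 = 4
|a| = sqrt(16+1) = 4.1231
|b| = sqrt(36+400) = 20.8806
cos(theta) = 4/(sqrt(17)*sqrt(436)) = 4/sqrt(7412) = 0.046461
theta = arccos(4/sqrt(7412)) = 87.3370 degrees

a·b = 4, theta = 87.3370 deg


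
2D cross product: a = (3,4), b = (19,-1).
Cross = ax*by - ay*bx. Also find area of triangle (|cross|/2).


cross = 3*(-1) - 4*19 = -3 - 76 = -79
Triangle area = |-79|/2 = 79/2 = 39.5000

cross = -79, triangle area = 39.5000


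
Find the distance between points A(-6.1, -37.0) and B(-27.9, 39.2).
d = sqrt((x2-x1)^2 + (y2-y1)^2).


dx = -27.9 + 6.1 = -21.8
dy = 39.2 + 37.0 = 76.2
d = sqrt(475.24 + 5806.44) = sqrt(6281.68) = 79.2571

79.2571


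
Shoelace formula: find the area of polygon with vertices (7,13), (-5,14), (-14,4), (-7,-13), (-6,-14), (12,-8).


sum(xi*y_{i+1}) = 7*14 - 5*4 - 14*(-13) - 7*(-14) - 6*(-8) + 12*13 = 562
sum(yi*x_{i+1}) = 13*(-5) + 14*(-14) + 4*(-7) - 13*(-6) - 14*12 - 8*7 = -435
Area = |562 + 435|/2 = 997/2 = 498.5000

498.5000 sq units


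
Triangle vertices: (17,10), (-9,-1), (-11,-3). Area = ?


17*(-1+ 3) = 34
-9*(-3-10) = 117
-11*(10+ 1) = -121
sum = 30
Area = |30|/2 = 15.0000

15.0000 sq units


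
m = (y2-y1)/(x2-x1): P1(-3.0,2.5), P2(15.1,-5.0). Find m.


dy = -5.0 - 2.5 = -7.5
dx = 15.1 + 3.0 = 18.1
m = -7.5/18.1 = -0.4144

m = -0.4144


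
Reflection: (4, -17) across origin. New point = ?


Reflection rule for origin: (-x, -y)
(4, -17) -> (-4, 17)

(-4, 17)


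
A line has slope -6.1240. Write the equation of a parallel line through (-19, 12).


Parallel lines have equal slopes.
m2 = -6.1240
b2 = 12 + 6.1240*(-19) = -104.3560

y = -6.1240x - 104.3560


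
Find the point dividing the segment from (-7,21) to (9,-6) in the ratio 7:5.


Px = (7*9 + 5*(-7))/12 = 28/12 = 2.3333
Py = (7*(-6) + 5*21)/12 = 63/12 = 5.2500

P = (2.3333, 5.2500)


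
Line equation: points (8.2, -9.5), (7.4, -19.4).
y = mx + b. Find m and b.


m = (-9.9)/(-0.8) = 12.3750
b = y1 - m*x1 = -9.5 - (-9.9*8.2)/(-0.8) = -9.5 - 101.4750 = -110.9750

y = 12.3750x - 110.9750


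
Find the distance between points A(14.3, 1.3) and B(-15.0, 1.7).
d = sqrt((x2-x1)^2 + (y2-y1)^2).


dx = -15.0 - 14.3 = -29.3
dy = 1.7 - 1.3 = 0.4
d = sqrt(858.49 + 0.16) = sqrt(858.65) = 29.3027

29.3027


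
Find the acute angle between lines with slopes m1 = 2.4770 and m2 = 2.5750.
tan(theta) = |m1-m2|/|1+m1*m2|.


m1-m2 = -0.098
1+m1*m2 = 7.378275
tan(theta) = |-0.098/7.378275| = 0.013282
theta = arctan(|-0.098/7.378275|) = 0.7610 degrees (acute angle)

0.7610 degrees


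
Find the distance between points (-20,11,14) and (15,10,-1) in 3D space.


dx=35, dy=-1, dz=-15
d = sqrt(1225+1+225) = sqrt(1451) = 38.0920

38.0920


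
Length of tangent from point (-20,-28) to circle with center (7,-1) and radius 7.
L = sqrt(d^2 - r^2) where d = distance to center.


d = sqrt((-20-7)^2 + (-28+ 1)^2) = sqrt(729+729) = 38.1838
L = sqrt(1458.0000 - 49) = sqrt(1409.0000) = 37.5366

37.5366


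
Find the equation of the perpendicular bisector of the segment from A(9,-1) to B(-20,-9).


Midpoint = (-5.5, -5)
Slope of AB = dy/dx = -8/(-29) = 0.2759
Perp slope = -dx/dy = -29/8 = -3.6250
b = My - (perp slope)*Mx = -5 + (-29*(-5.5))/(-8) = -5 - 19.9375 = -24.9375

y = -3.6250x - 24.9375


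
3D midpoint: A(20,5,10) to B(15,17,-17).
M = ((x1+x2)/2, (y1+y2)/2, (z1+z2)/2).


Mx = (20+15)/2 = 17.5000
My = (5+17)/2 = 11.0000
Mz = (10- 17)/2 = -3.5000

M = (17.5000, 11.0000, -3.5000)


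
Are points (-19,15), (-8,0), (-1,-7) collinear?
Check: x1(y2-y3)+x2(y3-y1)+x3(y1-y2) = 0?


-19*(0+ 7) - 8*(-7-15) - 1*(15-0)
= -133 + 176 - 15 = 28

No, not collinear (determinant = 28)


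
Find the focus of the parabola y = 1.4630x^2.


a = 1.4630
4a = 5.8520
focus = (0, 1/5.8520) = (0, 0.1709)

Focus = (0, 0.1709)


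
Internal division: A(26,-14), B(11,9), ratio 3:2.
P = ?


Px = (3*11 + 2*26)/5 = 85/5 = 17.0000
Py = (3*9 + 2*(-14))/5 = -1/5 = -0.2000

P = (17.0000, -0.2000)


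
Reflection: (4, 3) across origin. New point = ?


Reflection rule for origin: (-x, -y)
(4, 3) -> (-4, -3)

(-4, -3)


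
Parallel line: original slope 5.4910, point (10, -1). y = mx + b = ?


Parallel lines have equal slopes.
m2 = 5.4910
b2 = -1 - 5.4910*10 = -55.9100

y = 5.4910x - 55.9100


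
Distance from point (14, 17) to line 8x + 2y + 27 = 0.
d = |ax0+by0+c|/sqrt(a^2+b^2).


|8*14 + 2*17 + 27| = |173| = 173
sqrt(64 + 4) = sqrt(68) = 8.2462
d = 173/sqrt(68) = 20.9793

20.9793


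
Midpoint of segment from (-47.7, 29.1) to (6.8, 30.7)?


Mx = (-47.7 + 6.8)/2 = -40.9/2 = -20.4500
My = (29.1 + 30.7)/2 = 59.8/2 = 29.9000

(-20.4500, 29.9000)


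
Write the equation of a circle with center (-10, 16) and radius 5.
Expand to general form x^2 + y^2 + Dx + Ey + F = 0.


(x+ 10)^2 + (y-16)^2 = 5^2
D = -2h = 20, E = -2k = -32
F = h^2+k^2-r^2 = 100+256-25 = 331

x^2 + y^2 + 20x - 32y + 331 = 0


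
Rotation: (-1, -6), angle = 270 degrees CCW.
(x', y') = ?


cos(270) = 0, sin(270) = -1
x' = -1*0 + 6*(-1) = -6
y' = -1*(-1) - 6*0 = 1

(-6, 1)


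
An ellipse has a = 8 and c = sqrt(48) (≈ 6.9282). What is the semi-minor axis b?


b^2 = 8^2 - (sqrt(48))^2 = 64 - 48 = 16
b = sqrt(16) = 4

b = 4


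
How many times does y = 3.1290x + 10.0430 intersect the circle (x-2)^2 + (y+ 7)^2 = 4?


Substitute y = 3.1290x + 10.0430: (x-2)^2 + (3.1290x+10.0430+ 7)^2 = 4
Expand to Ax^2 + Bx + C = 0, where b-k = 17.043
A = 1+m^2 = 10.790641
B = 2(m(b-k) - h) = 2(3.1290*17.043 - 2) = 102.655094
C = h^2 + (b-k)^2 - r^2 = 4 + 290.463849 - 4 = 290.463849
disc = B^2-4AC = 10538.0683 - 12537.1645 = -1999.0962
disc < 0

0 intersection points


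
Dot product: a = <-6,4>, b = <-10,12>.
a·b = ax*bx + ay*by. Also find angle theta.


a·b = -6*(-10) + 4*12 = 60 + 48 = 108
|a| = sqrt(36+16) = 7.2111
|b| = sqrt(100+144) = 15.6205
cos(theta) = 108/(sqrt(52)*sqrt(244)) = 108/sqrt(12688) = 0.958798
theta = arccos(108/sqrt(12688)) = 16.5044 degrees

a·b = 108, theta = 16.5044 deg


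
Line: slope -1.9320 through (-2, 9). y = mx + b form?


y - 9 = -1.9320(x + 2)
y = -1.9320x + 9 + 1.9320*(-2)
y = -1.9320x + 5.1360

y = -1.9320x + 5.1360


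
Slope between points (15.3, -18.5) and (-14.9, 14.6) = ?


dy = 14.6 + 18.5 = 33.1
dx = -14.9 - 15.3 = -30.2
m = 33.1/(-30.2) = -1.0960

m = -1.0960


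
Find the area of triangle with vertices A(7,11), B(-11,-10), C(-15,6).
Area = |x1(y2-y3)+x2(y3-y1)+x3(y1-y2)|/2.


7*(-10-6) = -112
-11*(6-11) = 55
-15*(11+ 10) = -315
sum = -372
Area = |-372|/2 = 186.0000

186.0000 sq units


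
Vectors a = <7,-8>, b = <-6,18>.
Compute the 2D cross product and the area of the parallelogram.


cross = 7*18 + 8*(-6) = 126 - 48 = 78
Parallelogram area = |78| = 78

cross = 78, parallelogram area = 78


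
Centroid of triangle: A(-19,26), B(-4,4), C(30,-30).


Gx = (-19- 4+30)/3 = 7/3 = 2.3333
Gy = (26+4- 30)/3 = 0/3 = 0

G = (2.3333, 0)


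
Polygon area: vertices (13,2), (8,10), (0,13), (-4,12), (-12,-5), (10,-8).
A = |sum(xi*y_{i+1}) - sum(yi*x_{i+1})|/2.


sum(xi*y_{i+1}) = 13*10 + 8*13 + 0*12 - 4*(-5) - 12*(-8) + 10*2 = 370
sum(yi*x_{i+1}) = 2*8 + 10*0 + 13*(-4) + 12*(-12) - 5*10 - 8*13 = -334
Area = |370 + 334|/2 = 704/2 = 352.0000

352.0000 sq units


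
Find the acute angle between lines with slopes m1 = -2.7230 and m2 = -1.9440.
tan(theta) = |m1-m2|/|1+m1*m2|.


m1-m2 = -0.779
1+m1*m2 = 6.293512
tan(theta) = |-0.779/6.293512| = 0.123778
theta = arctan(|-0.779/6.293512|) = 7.0561 degrees (acute angle)

7.0561 degrees


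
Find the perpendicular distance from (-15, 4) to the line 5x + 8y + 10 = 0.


|5*(-15) + 8*4 + 10| = |-33| = 33
sqrt(25 + 64) = sqrt(89) = 9.4340
d = 33/sqrt(89) = 3.4980

3.4980


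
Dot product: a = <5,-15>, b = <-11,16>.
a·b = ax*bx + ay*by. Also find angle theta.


a·b = 5*(-11) - 15*16 = -55 - 240 = -295
|a| = sqrt(25+225) = 15.8114
|b| = sqrt(121+256) = 19.4165
cos(theta) = -295/(sqrt(250)*sqrt(377)) = -295/sqrt(94250) = -0.960907
theta = arccos(-295/sqrt(94250)) = 163.9264 degrees

a·b = -295, theta = 163.9264 deg


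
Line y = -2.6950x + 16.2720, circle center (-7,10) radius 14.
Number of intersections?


Substitute y = -2.6950x + 16.2720: (x+ 7)^2 + (-2.6950x+16.2720-10)^2 = 196
Expand to Ax^2 + Bx + C = 0, where b-k = 6.272
A = 1+m^2 = 8.263025
B = 2(m(b-k) - h) = 2(-2.6950*6.272 + 7) = -19.80608
C = h^2 + (b-k)^2 - r^2 = 49 + 39.337984 - 196 = -107.662016
disc = B^2-4AC = 392.2808 + 3558.4557 = 3950.7365
disc > 0

2 intersection points


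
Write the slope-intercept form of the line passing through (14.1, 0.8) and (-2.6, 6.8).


m = (6.0)/(-16.7) = -0.3593
b = y1 - m*x1 = 0.8 - (6.0*14.1)/(-16.7) = 0.8 + 5.0659 = 5.8659

y = -0.3593x + 5.8659


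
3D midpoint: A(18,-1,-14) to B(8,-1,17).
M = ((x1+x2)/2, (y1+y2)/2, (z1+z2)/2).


Mx = (18+8)/2 = 13.0000
My = (-1- 1)/2 = -1.0000
Mz = (-14+17)/2 = 1.5000

M = (13.0000, -1.0000, 1.5000)


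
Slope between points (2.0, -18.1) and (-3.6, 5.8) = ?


dy = 5.8 + 18.1 = 23.9
dx = -3.6 - 2.0 = -5.6
m = 23.9/(-5.6) = -4.2679

m = -4.2679


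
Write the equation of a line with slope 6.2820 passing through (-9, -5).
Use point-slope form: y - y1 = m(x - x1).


y + 5 = 6.2820(x + 9)
y = 6.2820x - 5 - 6.2820*(-9)
y = 6.2820x + 51.5380

y = 6.2820x + 51.5380


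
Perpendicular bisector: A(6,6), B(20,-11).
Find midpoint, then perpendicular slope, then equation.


Midpoint = (13, -2.5)
Slope of AB = dy/dx = -17/14 = -1.2143
Perp slope = -dx/dy = 14/17 = 0.8235
b = My - (perp slope)*Mx = -2.5 + (14*13)/(-17) = -2.5 - 10.7059 = -13.2059

y = 0.8235x - 13.2059


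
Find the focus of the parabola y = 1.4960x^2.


a = 1.4960
4a = 5.9840
focus = (0, 1/5.9840) = (0, 0.1671)

Focus = (0, 0.1671)


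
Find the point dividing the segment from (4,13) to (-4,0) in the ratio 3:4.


Px = (3*(-4) + 4*4)/7 = 4/7 = 0.5714
Py = (3*0 + 4*13)/7 = 52/7 = 7.4286

P = (0.5714, 7.4286)


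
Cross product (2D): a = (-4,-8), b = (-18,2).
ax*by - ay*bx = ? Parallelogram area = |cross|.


cross = -4*2 + 8*(-18) = -8 - 144 = -152
Parallelogram area = |-152| = 152

cross = -152, parallelogram area = 152


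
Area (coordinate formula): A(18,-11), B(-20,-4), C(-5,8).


18*(-4-8) = -216
-20*(8+ 11) = -380
-5*(-11+ 4) = 35
sum = -561
Area = |-561|/2 = 280.5000

280.5000 sq units


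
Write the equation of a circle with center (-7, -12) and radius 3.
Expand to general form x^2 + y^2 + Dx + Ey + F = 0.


(x+ 7)^2 + (y+ 12)^2 = 3^2
D = -2h = 14, E = -2k = 24
F = h^2+k^2-r^2 = 49+144-9 = 184

x^2 + y^2 + 14x + 24y + 184 = 0


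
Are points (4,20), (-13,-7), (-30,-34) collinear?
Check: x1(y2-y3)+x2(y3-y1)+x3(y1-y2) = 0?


4*(-7+ 34) - 13*(-34-20) - 30*(20+ 7)
= 108 + 702 - 810 = 0

Yes, collinear (determinant = 0)


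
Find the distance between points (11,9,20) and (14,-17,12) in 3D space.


dx=3, dy=-26, dz=-8
d = sqrt(9+676+64) = sqrt(749) = 27.3679

27.3679


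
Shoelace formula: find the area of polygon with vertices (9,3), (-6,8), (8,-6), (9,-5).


sum(xi*y_{i+1}) = 9*8 - 6*(-6) + 8*(-5) + 9*3 = 95
sum(yi*x_{i+1}) = 3*(-6) + 8*8 - 6*9 - 5*9 = -53
Area = |95 + 53|/2 = 148/2 = 74.0000

74.0000 sq units


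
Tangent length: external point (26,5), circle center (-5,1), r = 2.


d = sqrt((26+ 5)^2 + (5-1)^2) = sqrt(961+16) = 31.2570
L = sqrt(977.0000 - 4) = sqrt(973.0000) = 31.1929

31.1929


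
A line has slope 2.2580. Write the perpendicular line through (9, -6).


Perpendicular slope = -1/m1 = -1/2.2580 = -0.4429
b2 = y0 - m2*x0 = -6 + 9/2.2580 = -6 + 3.9858 = -2.0142

y = -0.4429x - 2.0142


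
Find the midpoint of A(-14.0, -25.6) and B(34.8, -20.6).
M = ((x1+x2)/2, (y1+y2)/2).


Mx = (-14.0 + 34.8)/2 = 20.8/2 = 10.4000
My = (-25.6 - 20.6)/2 = -46.2/2 = -23.1000

(10.4000, -23.1000)


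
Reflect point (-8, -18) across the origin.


Reflection rule for origin: (-x, -y)
(-8, -18) -> (8, 18)

(8, 18)


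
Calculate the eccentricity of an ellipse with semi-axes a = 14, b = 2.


c = sqrt(196-4) = sqrt(192) = 13.8564
e = c/a = sqrt(192)/14 = 0.9897

e = 0.9897


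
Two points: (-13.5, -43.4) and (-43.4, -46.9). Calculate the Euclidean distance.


dx = -43.4 + 13.5 = -29.9
dy = -46.9 + 43.4 = -3.5
d = sqrt(894.01 + 12.25) = sqrt(906.26) = 30.1042

30.1042


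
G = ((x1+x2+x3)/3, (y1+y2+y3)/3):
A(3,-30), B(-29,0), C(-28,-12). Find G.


Gx = (3- 29- 28)/3 = -54/3 = -18.0000
Gy = (-30+0- 12)/3 = -42/3 = -14.0000

G = (-18.0000, -14.0000)


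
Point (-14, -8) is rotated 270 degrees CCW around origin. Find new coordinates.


cos(270) = 0, sin(270) = -1
x' = -14*0 + 8*(-1) = -8
y' = -14*(-1) - 8*0 = 14

(-8, 14)


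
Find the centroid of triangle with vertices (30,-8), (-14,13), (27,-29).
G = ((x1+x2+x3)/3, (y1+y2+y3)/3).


Gx = (30- 14+27)/3 = 43/3 = 14.3333
Gy = (-8+13- 29)/3 = -24/3 = -8.0000

G = (14.3333, -8.0000)


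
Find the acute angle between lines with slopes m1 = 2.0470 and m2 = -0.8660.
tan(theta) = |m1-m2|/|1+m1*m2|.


m1-m2 = 2.913
1+m1*m2 = -0.772702
tan(theta) = |2.913/(-0.772702)| = 3.769888
theta = arctan(|2.913/(-0.772702)|) = 75.1439 degrees (acute angle)

75.1439 degrees


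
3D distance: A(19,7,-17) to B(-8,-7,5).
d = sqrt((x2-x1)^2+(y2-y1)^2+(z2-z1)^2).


dx=-27, dy=-14, dz=22
d = sqrt(729+196+484) = sqrt(1409) = 37.5366

37.5366


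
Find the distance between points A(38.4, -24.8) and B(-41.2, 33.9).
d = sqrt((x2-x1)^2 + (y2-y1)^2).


dx = -41.2 - 38.4 = -79.6
dy = 33.9 + 24.8 = 58.7
d = sqrt(6336.16 + 3445.69) = sqrt(9781.85) = 98.9032

98.9032


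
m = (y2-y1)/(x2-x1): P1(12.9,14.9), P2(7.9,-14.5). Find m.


dy = -14.5 - 14.9 = -29.4
dx = 7.9 - 12.9 = -5.0
m = -29.4/(-5.0) = 5.8800

m = 5.8800


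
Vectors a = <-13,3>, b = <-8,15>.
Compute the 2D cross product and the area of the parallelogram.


cross = -13*15 - 3*(-8) = -195 + 24 = -171
Parallelogram area = |-171| = 171

cross = -171, parallelogram area = 171


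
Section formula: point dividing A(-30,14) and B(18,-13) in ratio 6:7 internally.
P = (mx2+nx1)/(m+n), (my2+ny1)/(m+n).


Px = (6*18 + 7*(-30))/13 = -102/13 = -7.8462
Py = (6*(-13) + 7*14)/13 = 20/13 = 1.5385

P = (-7.8462, 1.5385)


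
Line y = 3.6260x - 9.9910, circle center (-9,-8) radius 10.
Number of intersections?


Substitute y = 3.6260x - 9.9910: (x+ 9)^2 + (3.6260x- 9.9910+ 8)^2 = 100
Expand to Ax^2 + Bx + C = 0, where b-k = -1.991
A = 1+m^2 = 14.147876
B = 2(m(b-k) - h) = 2(3.6260*(-1.991) + 9) = 3.561268
C = h^2 + (b-k)^2 - r^2 = 81 + 3.964081 - 100 = -15.035919
disc = B^2-4AC = 12.6826 + 850.9053 = 863.5879
disc > 0

2 intersection points


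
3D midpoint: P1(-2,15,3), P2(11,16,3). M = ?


Mx = (-2+11)/2 = 4.5000
My = (15+16)/2 = 15.5000
Mz = (3+3)/2 = 3.0000

M = (4.5000, 15.5000, 3.0000)


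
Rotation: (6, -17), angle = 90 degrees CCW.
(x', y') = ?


cos(90) = 0, sin(90) = 1
x' = 6*0 + 17*1 = 17
y' = 6*1 - 17*0 = 6

(17, 6)


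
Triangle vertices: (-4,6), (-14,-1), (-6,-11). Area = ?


-4*(-1+ 11) = -40
-14*(-11-6) = 238
-6*(6+ 1) = -42
sum = 156
Area = |156|/2 = 78.0000

78.0000 sq units


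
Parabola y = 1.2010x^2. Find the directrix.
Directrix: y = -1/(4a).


a = 1.2010
1/(4a) = 0.2082
directrix: y = -0.2082 = -0.2082

y = -0.2082


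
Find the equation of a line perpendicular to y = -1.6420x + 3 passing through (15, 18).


Perpendicular slope = -1/m1 = -1/(-1.6420) = 0.6090
b2 = y0 - m2*x0 = 18 + 15/(-1.6420) = 18 - 9.1352 = 8.8648

y = 0.6090x + 8.8648


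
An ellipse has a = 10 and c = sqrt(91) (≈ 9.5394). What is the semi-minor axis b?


b^2 = 10^2 - (sqrt(91))^2 = 100 - 91 = 9
b = sqrt(9) = 3

b = 3


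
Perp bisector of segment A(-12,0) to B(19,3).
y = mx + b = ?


Midpoint = (3.5, 1.5)
Slope of AB = dy/dx = 3/31 = 0.0968
Perp slope = -dx/dy = -31/3 = -10.3333
b = My - (perp slope)*Mx = 1.5 + (31*3.5)/3 = 1.5 + 36.1667 = 37.6667

y = -10.3333x + 37.6667


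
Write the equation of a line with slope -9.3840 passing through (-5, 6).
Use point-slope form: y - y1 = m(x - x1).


y - 6 = -9.3840(x + 5)
y = -9.3840x + 6 + 9.3840*(-5)
y = -9.3840x - 40.9200

y = -9.3840x - 40.9200


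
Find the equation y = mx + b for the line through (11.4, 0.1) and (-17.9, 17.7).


m = (17.6)/(-29.3) = -0.6007
b = y1 - m*x1 = 0.1 - (17.6*11.4)/(-29.3) = 0.1 + 6.8478 = 6.9478

y = -0.6007x + 6.9478


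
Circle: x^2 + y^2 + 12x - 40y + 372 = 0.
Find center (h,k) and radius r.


h = -D/2 = -12/2 = -6
k = -E/2 = 40/2 = 20
r^2 = h^2 + k^2 - F = 36 + 400 - 372 = 64
r = 8

Center (-6, 20), radius = 8


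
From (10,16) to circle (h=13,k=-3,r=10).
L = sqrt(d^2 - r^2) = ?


d = sqrt((10-13)^2 + (16+ 3)^2) = sqrt(9+361) = 19.2354
L = sqrt(370.0000 - 100) = sqrt(270.0000) = 16.4317

16.4317


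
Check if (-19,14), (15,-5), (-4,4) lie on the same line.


-19*(-5-4) + 15*(4-14) - 4*(14+ 5)
= 171 - 150 - 76 = -55

No, not collinear (determinant = -55)


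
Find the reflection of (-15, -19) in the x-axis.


Reflection rule for x-axis: (x, -y)
(-15, -19) -> (-15, 19)

(-15, 19)


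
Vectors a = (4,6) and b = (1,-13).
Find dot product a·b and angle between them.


a·b = 4*1 + 6*(-13) = 4 - 78 = -74
|a| = sqrt(16+36) = 7.2111
|b| = sqrt(1+169) = 13.0384
cos(theta) = -74/(sqrt(52)*sqrt(170)) = -74/sqrt(8840) = -0.787056
theta = arccos(-74/sqrt(8840)) = 141.9112 degrees

a·b = -74, theta = 141.9112 deg


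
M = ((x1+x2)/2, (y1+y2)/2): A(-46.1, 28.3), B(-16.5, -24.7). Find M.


Mx = (-46.1 - 16.5)/2 = -62.6/2 = -31.3000
My = (28.3 - 24.7)/2 = 3.6/2 = 1.8000

(-31.3000, 1.8000)


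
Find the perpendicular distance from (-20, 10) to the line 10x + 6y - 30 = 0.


|10*(-20) + 6*10 - 30| = |-170| = 170
sqrt(100 + 36) = sqrt(136) = 11.6619
d = 170/sqrt(136) = 14.5774

14.5774


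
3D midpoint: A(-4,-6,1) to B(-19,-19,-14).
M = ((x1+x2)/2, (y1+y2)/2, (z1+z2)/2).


Mx = (-4- 19)/2 = -11.5000
My = (-6- 19)/2 = -12.5000
Mz = (1- 14)/2 = -6.5000

M = (-11.5000, -12.5000, -6.5000)


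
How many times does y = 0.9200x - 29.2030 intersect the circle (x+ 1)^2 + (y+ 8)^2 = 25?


Substitute y = 0.9200x - 29.2030: (x+ 1)^2 + (0.9200x- 29.2030+ 8)^2 = 25
Expand to Ax^2 + Bx + C = 0, where b-k = -21.203
A = 1+m^2 = 1.8464
B = 2(m(b-k) - h) = 2(0.9200*(-21.203) + 1) = -37.01352
C = h^2 + (b-k)^2 - r^2 = 1 + 449.567209 - 25 = 425.567209
disc = B^2-4AC = 1370.0007 - 3143.0692 = -1773.0685
disc < 0

0 intersection points


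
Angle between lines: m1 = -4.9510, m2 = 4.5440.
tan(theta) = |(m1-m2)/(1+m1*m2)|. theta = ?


m1-m2 = -9.495
1+m1*m2 = -21.497344
tan(theta) = |-9.495/(-21.497344)| = 0.441682
theta = arctan(|-9.495/(-21.497344)|) = 23.8302 degrees (acute angle)

23.8302 degrees


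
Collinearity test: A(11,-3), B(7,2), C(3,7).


11*(2-7) + 7*(7+ 3) + 3*(-3-2)
= -55 + 70 - 15 = 0

Yes, collinear (determinant = 0)


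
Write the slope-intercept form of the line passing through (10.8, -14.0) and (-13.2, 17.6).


m = (31.6)/(-24.0) = -1.3167
b = y1 - m*x1 = -14.0 - (31.6*10.8)/(-24.0) = -14.0 + 14.2200 = 0.2200

y = -1.3167x + 0.2200


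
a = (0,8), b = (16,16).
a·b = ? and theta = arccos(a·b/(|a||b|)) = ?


a·b = 0*16 + 8*16 = 0 + 128 = 128
|a| = sqrt(0+64) = 8.0000
|b| = sqrt(256+256) = 22.6274
cos(theta) = 128/(sqrt(64)*sqrt(512)) = 128/sqrt(32768) = 0.707107
theta = arccos(128/sqrt(32768)) = 45.0000 degrees

a·b = 128, theta = 45.0000 deg


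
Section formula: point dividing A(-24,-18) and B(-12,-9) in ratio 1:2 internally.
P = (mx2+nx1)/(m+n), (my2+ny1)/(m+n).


Px = (1*(-12) + 2*(-24))/3 = -60/3 = -20.0000
Py = (1*(-9) + 2*(-18))/3 = -45/3 = -15.0000

P = (-20.0000, -15.0000)


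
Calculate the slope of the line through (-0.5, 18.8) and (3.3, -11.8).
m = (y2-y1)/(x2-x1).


dy = -11.8 - 18.8 = -30.6
dx = 3.3 + 0.5 = 3.8
m = -30.6/3.8 = -8.0526

m = -8.0526


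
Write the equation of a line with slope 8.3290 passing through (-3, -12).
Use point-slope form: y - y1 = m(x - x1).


y + 12 = 8.3290(x + 3)
y = 8.3290x - 12 - 8.3290*(-3)
y = 8.3290x + 12.9870

y = 8.3290x + 12.9870


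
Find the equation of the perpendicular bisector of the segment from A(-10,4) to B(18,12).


Midpoint = (4, 8)
Slope of AB = dy/dx = 8/28 = 0.2857
Perp slope = -dx/dy = -28/8 = -3.5000
b = My - (perp slope)*Mx = 8 + (28*4)/8 = 8 + 14.0000 = 22.0000

y = -3.5000x + 22.0000


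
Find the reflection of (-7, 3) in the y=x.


Reflection rule for y=x: (y, x)
(-7, 3) -> (3, -7)

(3, -7)


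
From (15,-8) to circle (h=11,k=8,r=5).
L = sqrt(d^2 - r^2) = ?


d = sqrt((15-11)^2 + (-8-8)^2) = sqrt(16+256) = 16.4924
L = sqrt(272.0000 - 25) = sqrt(247.0000) = 15.7162

15.7162


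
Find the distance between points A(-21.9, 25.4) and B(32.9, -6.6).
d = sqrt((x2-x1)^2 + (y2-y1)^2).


dx = 32.9 + 21.9 = 54.8
dy = -6.6 - 25.4 = -32.0
d = sqrt(3003.04 + 1024.0) = sqrt(4027.04) = 63.4590

63.4590
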